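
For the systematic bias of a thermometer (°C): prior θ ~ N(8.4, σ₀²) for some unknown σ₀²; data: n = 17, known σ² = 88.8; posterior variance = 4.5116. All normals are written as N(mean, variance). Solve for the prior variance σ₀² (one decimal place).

Posterior precision equals prior precision plus data precision: 1/σ_n² = 1/σ₀² + n/σ².
So 1/σ₀² = 1/4.5116 − 17/88.8 = 0.221651 − 0.191441 = 0.030210.
Hence σ₀² = 1/0.030210 ≈ 33.1.

σ₀² = 33.1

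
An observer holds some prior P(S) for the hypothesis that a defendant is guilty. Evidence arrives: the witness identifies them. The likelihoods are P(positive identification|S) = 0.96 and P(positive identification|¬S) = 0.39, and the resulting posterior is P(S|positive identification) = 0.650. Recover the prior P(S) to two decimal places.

In odds form, posterior odds = prior odds × likelihood ratio, so prior odds = posterior odds ÷ LR.
Posterior odds = 0.650/(1−0.650) = 1.8571. LR = 0.96/0.39 = 2.4615.
Prior odds = 1.8571/2.4615 = 0.7545, so P(S) = 0.7545/(1+0.7545) ≈ 0.43.

P(S) = 0.43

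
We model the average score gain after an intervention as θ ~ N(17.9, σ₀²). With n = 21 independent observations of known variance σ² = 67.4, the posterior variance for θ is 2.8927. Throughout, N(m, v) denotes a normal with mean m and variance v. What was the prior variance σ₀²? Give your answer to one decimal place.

Posterior precision equals prior precision plus data precision: 1/σ_n² = 1/σ₀² + n/σ².
So 1/σ₀² = 1/2.8927 − 21/67.4 = 0.345698 − 0.311573 = 0.034125.
Hence σ₀² = 1/0.034125 ≈ 29.3.

σ₀² = 29.3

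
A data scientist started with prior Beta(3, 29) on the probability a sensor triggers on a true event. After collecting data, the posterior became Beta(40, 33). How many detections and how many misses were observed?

37 detections and 4 misses

A Beta(a, b) prior with s successes and f failures in binomial data gives a Beta(a+s, b+f) posterior.
Match parameters: s=40−3=37, f=33−29=4.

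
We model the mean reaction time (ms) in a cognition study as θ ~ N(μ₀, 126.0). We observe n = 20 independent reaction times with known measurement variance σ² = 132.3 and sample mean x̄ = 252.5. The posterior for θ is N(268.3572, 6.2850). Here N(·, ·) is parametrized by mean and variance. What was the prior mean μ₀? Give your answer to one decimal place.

μ₀ = 570.4

With known observation variance, the Normal–Normal posterior has precision τ_n = τ₀ + n/σ² and mean μ_n = (τ₀μ₀ + (n/σ²)x̄)/τ_n.
Here τ₀ = 1/126.0 = 0.007937 and τ_data = 20/132.3 = 0.151172, so τ_n = 0.159109.
Rearranging for μ₀: μ₀ = (μ_n·τ_n − τ_data·x̄)/τ₀ = (268.3572·0.159109 − 0.151172·252.5) / 0.007937 = 4.527116/0.007937 ≈ 570.4.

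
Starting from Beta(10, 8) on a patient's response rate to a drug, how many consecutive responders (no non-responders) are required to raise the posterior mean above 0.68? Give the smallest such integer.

After k responders and 0 non-responders the posterior is Beta(10+k, 8), with mean (10+k)/(10+8+k).
Set (10+k)/(18+k) > 0.68 and solve: k > (0.68·18 − 10)/(1 − 0.68) = 7.000.
The smallest integer exceeding 7.000 is 8, and checking k=8: (18)/(26) = 0.6923 > 0.68.

k = 8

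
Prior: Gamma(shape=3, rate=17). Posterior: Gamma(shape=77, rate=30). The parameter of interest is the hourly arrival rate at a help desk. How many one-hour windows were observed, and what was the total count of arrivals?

n = 13 one-hour windows with total 74 arrivals

A Gamma(α, β) prior (rate parametrization) on a Poisson rate with n observations summing to S gives posterior Gamma(α+S, β+n).
Matching: Σxᵢ = 77 − 3 = 74 and n = 30 − 17 = 13.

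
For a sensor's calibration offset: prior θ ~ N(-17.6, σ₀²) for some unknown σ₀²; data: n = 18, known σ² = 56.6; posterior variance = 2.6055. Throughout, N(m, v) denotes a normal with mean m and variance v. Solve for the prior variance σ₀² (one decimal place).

σ₀² = 15.2

For the Normal–Normal model with known σ², precisions add: τ_n = τ₀ + n/σ².
So 1/σ₀² = 1/2.6055 − 18/56.6 = 0.383803 − 0.318021 = 0.065782.
Hence σ₀² = 1/0.065782 ≈ 15.2.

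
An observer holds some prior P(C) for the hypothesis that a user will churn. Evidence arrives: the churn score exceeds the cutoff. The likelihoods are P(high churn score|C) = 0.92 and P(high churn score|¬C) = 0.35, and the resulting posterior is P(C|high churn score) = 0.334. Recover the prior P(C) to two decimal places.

Bayes' rule in odds form gives O(C|E) = O(C)·[P(E|C)/P(E|¬C)], hence O(C) = O(C|E)/LR.
Posterior odds = 0.334/(1−0.334) = 0.5015. LR = 0.92/0.35 = 2.6286.
Prior odds = 0.5015/2.6286 = 0.1908, so P(C) = 0.1908/(1+0.1908) ≈ 0.16.

P(C) = 0.16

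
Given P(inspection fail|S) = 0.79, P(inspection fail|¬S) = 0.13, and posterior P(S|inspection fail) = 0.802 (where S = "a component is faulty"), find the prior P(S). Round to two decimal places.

P(S) = 0.40

Bayes' rule in odds form gives O(S|E) = O(S)·[P(E|S)/P(E|¬S)], hence O(S) = O(S|E)/LR.
Posterior odds = 0.802/(1−0.802) = 4.0505. LR = 0.79/0.13 = 6.0769.
Prior odds = 4.0505/6.0769 = 0.6665, so P(S) = 0.6665/(1+0.6665) ≈ 0.40.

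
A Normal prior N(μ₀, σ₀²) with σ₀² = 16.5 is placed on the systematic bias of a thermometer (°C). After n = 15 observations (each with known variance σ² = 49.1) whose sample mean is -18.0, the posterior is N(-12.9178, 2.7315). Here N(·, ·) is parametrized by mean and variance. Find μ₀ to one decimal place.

μ₀ = 12.7

The posterior mean is a precision-weighted average: μ_n = (τ₀μ₀ + τ_data·x̄)/(τ₀+τ_data), with τ₀=1/σ₀² and τ_data=n/σ².
Here τ₀ = 1/16.5 = 0.060606 and τ_data = 15/49.1 = 0.305499, so τ_n = 0.366105.
Rearranging for μ₀: μ₀ = (μ_n·τ_n − τ_data·x̄)/τ₀ = (-12.9178·0.366105 − 0.305499·-18.0) / 0.060606 = 0.769711/0.060606 ≈ 12.7.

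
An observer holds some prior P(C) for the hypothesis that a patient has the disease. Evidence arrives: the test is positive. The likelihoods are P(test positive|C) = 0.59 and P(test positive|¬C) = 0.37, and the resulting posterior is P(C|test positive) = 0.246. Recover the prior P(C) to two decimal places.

P(C) = 0.17

Bayes' rule in odds form gives O(C|E) = O(C)·[P(E|C)/P(E|¬C)], hence O(C) = O(C|E)/LR.
Posterior odds = 0.246/(1−0.246) = 0.3263. LR = 0.59/0.37 = 1.5946.
Prior odds = 0.3263/1.5946 = 0.2046, so P(C) = 0.2046/(1+0.2046) ≈ 0.17.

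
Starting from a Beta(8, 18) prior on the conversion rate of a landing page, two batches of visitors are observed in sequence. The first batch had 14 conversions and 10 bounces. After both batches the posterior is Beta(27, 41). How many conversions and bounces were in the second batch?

5 conversions and 13 bounces

Because Beta–binomial updating is additive in the counts, the combined data contributed (α_post−α_prior, β_post−β_prior) successes and failures.
Total across both batches: 27−8=19 conversions, 41−18=23 bounces.
Subtract the first batch: 19−14=5 conversions and 23−10=13 bounces.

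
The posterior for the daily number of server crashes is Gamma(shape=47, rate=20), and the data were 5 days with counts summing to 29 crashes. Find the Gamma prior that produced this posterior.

Gamma(shape=18, rate=15)

Gamma–Poisson conjugacy: posterior shape = α + Σxᵢ, posterior rate = β + n.
So α = 47 − 29 = 18 and β = 20 − 5 = 15.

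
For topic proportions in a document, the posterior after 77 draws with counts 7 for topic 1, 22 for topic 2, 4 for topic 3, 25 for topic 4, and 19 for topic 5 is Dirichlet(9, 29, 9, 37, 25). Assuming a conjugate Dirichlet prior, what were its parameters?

Dirichlet(2, 7, 5, 12, 6)

For a Dirichlet(α) prior with multinomial counts c, the posterior is Dirichlet(α + c) componentwise.
Subtract each count from the matching posterior parameter: 9−7=2, 29−22=7, 9−4=5, 37−25=12, 25−19=6.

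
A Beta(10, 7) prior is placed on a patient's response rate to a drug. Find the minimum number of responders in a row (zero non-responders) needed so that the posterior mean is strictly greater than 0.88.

After k responders and 0 non-responders the posterior is Beta(10+k, 7), with mean (10+k)/(10+7+k).
Set (10+k)/(17+k) > 0.88 and solve: k > (0.88·17 − 10)/(1 − 0.88) = 41.333.
The smallest integer exceeding 41.333 is 42, and checking k=42: (52)/(59) = 0.8814 > 0.88.

k = 42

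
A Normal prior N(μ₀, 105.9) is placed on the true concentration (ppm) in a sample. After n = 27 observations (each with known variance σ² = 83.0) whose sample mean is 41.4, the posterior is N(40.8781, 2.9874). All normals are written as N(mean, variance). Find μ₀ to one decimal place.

μ₀ = 22.9

The posterior mean is a precision-weighted average: μ_n = (τ₀μ₀ + τ_data·x̄)/(τ₀+τ_data), with τ₀=1/σ₀² and τ_data=n/σ².
Here τ₀ = 1/105.9 = 0.009443 and τ_data = 27/83.0 = 0.325301, so τ_n = 0.334744.
Rearranging for μ₀: μ₀ = (μ_n·τ_n − τ_data·x̄)/τ₀ = (40.8781·0.334744 − 0.325301·41.4) / 0.009443 = 0.216237/0.009443 ≈ 22.9.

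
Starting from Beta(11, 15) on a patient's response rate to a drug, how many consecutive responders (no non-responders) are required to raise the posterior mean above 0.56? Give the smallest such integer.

After k responders and 0 non-responders the posterior is Beta(11+k, 15), with mean (11+k)/(11+15+k).
Set (11+k)/(26+k) > 0.56 and solve: k > (0.56·26 − 11)/(1 − 0.56) = 8.091.
The smallest integer exceeding 8.091 is 9, and checking k=9: (20)/(35) = 0.5714 > 0.56.

k = 9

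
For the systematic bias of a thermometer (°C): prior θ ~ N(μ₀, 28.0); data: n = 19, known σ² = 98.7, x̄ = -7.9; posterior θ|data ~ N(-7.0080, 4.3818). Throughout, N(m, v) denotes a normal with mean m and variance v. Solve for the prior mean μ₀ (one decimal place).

The posterior mean is a precision-weighted average: μ_n = (τ₀μ₀ + τ_data·x̄)/(τ₀+τ_data), with τ₀=1/σ₀² and τ_data=n/σ².
Here τ₀ = 1/28.0 = 0.035714 and τ_data = 19/98.7 = 0.192503, so τ_n = 0.228217.
Rearranging for μ₀: μ₀ = (μ_n·τ_n − τ_data·x̄)/τ₀ = (-7.0080·0.228217 − 0.192503·-7.9) / 0.035714 = -0.078571/0.035714 ≈ -2.2.

μ₀ = -2.2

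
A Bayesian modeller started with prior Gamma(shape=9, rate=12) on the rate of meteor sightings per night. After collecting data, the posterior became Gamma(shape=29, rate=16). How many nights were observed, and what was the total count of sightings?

A Gamma(α, β) prior (rate parametrization) on a Poisson rate with n observations summing to S gives posterior Gamma(α+S, β+n).
Matching: Σxᵢ = 29 − 9 = 20 and n = 16 − 12 = 4.

n = 4 nights with total 20 sightings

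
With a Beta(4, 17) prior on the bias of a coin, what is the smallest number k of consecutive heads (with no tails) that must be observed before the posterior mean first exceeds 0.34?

After k heads and 0 tails the posterior is Beta(4+k, 17), with mean (4+k)/(4+17+k).
Set (4+k)/(21+k) > 0.34 and solve: k > (0.34·21 − 4)/(1 − 0.34) = 4.758.
The smallest integer exceeding 4.758 is 5, and checking k=5: (9)/(26) = 0.3462 > 0.34.

k = 5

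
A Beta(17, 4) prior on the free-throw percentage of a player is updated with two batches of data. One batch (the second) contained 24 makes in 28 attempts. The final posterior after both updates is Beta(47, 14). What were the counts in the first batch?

Sequential conjugate updates are equivalent to a single update on the pooled data, so total successes = posterior α − prior α and total failures = posterior β − prior β.
Total across both batches: 47−17=30 makes, 14−4=10 misses.
Subtract the second batch: 30−24=6 makes and 10−4=6 misses.

6 makes and 6 misses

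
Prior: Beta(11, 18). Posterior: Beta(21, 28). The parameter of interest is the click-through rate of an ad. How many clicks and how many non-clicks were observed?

10 clicks and 10 non-clicks

A Beta(a, b) prior with s successes and f failures in binomial data gives a Beta(a+s, b+f) posterior.
Match parameters: s=21−11=10, f=28−18=10.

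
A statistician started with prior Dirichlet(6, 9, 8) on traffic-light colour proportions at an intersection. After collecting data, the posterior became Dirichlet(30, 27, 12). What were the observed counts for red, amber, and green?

For a Dirichlet(α) prior with multinomial counts c, the posterior is Dirichlet(α + c) componentwise.
Counts are posterior − prior componentwise: 30−6=24, 27−9=18, 12−8=4.

counts (24, 18, 4)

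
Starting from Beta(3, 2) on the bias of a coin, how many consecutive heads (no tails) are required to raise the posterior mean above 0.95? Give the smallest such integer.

k = 36

After k heads and 0 tails the posterior is Beta(3+k, 2), with mean (3+k)/(3+2+k).
Set (3+k)/(5+k) > 0.95 and solve: k > (0.95·5 − 3)/(1 − 0.95) = 35.000.
The smallest integer exceeding 35.000 is 36, and checking k=36: (39)/(41) = 0.9512 > 0.95.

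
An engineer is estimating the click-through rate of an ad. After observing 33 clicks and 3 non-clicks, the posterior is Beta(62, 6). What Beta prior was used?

Beta(29, 3)

A Beta(a, b) prior with s successes and f failures in binomial data gives a Beta(a+s, b+f) posterior.
Subtract the data counts: 62−33=29, 6−3=3.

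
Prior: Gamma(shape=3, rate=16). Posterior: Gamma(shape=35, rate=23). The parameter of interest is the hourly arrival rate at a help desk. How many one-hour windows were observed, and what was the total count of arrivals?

n = 7 one-hour windows with total 32 arrivals

Gamma–Poisson conjugacy: posterior shape = α + Σxᵢ, posterior rate = β + n.
Matching: Σxᵢ = 35 − 3 = 32 and n = 23 − 16 = 7.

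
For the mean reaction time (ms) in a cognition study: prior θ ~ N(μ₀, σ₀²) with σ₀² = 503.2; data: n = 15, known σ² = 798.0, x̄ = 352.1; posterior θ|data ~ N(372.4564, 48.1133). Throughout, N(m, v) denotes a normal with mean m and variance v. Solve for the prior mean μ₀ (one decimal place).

The posterior mean is a precision-weighted average: μ_n = (τ₀μ₀ + τ_data·x̄)/(τ₀+τ_data), with τ₀=1/σ₀² and τ_data=n/σ².
Here τ₀ = 1/503.2 = 0.001987 and τ_data = 15/798.0 = 0.018797, so τ_n = 0.020784.
Rearranging for μ₀: μ₀ = (μ_n·τ_n − τ_data·x̄)/τ₀ = (372.4564·0.020784 − 0.018797·352.1) / 0.001987 = 1.122710/0.001987 ≈ 565.0.

μ₀ = 565.0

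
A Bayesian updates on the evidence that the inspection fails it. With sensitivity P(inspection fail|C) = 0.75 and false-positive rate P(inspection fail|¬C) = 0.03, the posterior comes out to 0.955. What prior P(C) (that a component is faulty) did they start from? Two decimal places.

P(C) = 0.46

In odds form, posterior odds = prior odds × likelihood ratio, so prior odds = posterior odds ÷ LR.
Posterior odds = 0.955/(1−0.955) = 21.2222. LR = 0.75/0.03 = 25.0000.
Prior odds = 21.2222/25.0000 = 0.8489, so P(C) = 0.8489/(1+0.8489) ≈ 0.46.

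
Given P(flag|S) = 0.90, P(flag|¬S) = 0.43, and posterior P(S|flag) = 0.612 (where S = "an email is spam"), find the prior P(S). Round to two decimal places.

In odds form, posterior odds = prior odds × likelihood ratio, so prior odds = posterior odds ÷ LR.
Posterior odds = 0.612/(1−0.612) = 1.5773. LR = 0.90/0.43 = 2.0930.
Prior odds = 1.5773/2.0930 = 0.7536, so P(S) = 0.7536/(1+0.7536) ≈ 0.43.

P(S) = 0.43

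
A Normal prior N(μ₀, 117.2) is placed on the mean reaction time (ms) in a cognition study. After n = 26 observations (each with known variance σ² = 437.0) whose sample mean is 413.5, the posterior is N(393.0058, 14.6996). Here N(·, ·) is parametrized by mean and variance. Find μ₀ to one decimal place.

μ₀ = 250.1

The posterior mean is a precision-weighted average: μ_n = (τ₀μ₀ + τ_data·x̄)/(τ₀+τ_data), with τ₀=1/σ₀² and τ_data=n/σ².
Here τ₀ = 1/117.2 = 0.008532 and τ_data = 26/437.0 = 0.059497, so τ_n = 0.068029.
Rearranging for μ₀: μ₀ = (μ_n·τ_n − τ_data·x̄)/τ₀ = (393.0058·0.068029 − 0.059497·413.5) / 0.008532 = 2.133782/0.008532 ≈ 250.1.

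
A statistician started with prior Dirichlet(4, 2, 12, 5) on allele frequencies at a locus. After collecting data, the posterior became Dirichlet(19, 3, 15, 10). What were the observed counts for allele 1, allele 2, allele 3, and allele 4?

For a Dirichlet(α) prior with multinomial counts c, the posterior is Dirichlet(α + c) componentwise.
Counts are posterior − prior componentwise: 19−4=15, 3−2=1, 15−12=3, 10−5=5.

counts (15, 1, 3, 5)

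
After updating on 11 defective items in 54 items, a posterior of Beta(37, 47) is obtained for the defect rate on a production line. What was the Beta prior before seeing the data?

A Beta(a, b) prior with s successes and f failures in binomial data gives a Beta(a+s, b+f) posterior.
Subtract the data counts: 37−11=26, 47−43=4.

Beta(26, 4)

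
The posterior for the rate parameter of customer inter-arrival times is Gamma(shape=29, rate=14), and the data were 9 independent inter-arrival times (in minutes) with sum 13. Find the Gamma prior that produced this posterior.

Gamma(shape=20, rate=1)

Gamma–exponential conjugacy: posterior shape = α + n, posterior rate = β + Σtᵢ.
So α = 29 − 9 = 20 and β = 14 − 13 = 1.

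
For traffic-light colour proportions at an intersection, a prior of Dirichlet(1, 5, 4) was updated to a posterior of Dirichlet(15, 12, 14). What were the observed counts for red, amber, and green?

counts (14, 7, 10)

For a Dirichlet(α) prior with multinomial counts c, the posterior is Dirichlet(α + c) componentwise.
Counts are posterior − prior componentwise: 15−1=14, 12−5=7, 14−4=10.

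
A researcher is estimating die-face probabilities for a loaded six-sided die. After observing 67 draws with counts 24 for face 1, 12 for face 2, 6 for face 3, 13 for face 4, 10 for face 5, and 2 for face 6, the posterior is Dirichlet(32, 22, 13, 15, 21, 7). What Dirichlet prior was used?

For a Dirichlet(α) prior with multinomial counts c, the posterior is Dirichlet(α + c) componentwise.
Subtract each count from the matching posterior parameter: 32−24=8, 22−12=10, 13−6=7, 15−13=2, 21−10=11, 7−2=5.

Dirichlet(8, 10, 7, 2, 11, 5)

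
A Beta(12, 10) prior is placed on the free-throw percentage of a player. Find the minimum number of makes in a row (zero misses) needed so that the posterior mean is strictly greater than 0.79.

After k makes and 0 misses the posterior is Beta(12+k, 10), with mean (12+k)/(12+10+k).
Set (12+k)/(22+k) > 0.79 and solve: k > (0.79·22 − 12)/(1 − 0.79) = 25.619.
The smallest integer exceeding 25.619 is 26.

k = 26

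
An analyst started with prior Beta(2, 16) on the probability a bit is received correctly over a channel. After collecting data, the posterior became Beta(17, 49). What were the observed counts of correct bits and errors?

Beta is conjugate to the binomial likelihood: posterior = Beta(a+s, b+f).
Match parameters: s=17−2=15, f=49−16=33.

15 correct bits and 33 errors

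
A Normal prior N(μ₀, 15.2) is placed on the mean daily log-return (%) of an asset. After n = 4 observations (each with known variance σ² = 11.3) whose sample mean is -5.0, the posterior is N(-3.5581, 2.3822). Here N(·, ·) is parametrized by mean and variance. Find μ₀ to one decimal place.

μ₀ = 4.2

With known observation variance, the Normal–Normal posterior has precision τ_n = τ₀ + n/σ² and mean μ_n = (τ₀μ₀ + (n/σ²)x̄)/τ_n.
Here τ₀ = 1/15.2 = 0.065789 and τ_data = 4/11.3 = 0.353982, so τ_n = 0.419771.
Rearranging for μ₀: μ₀ = (μ_n·τ_n − τ_data·x̄)/τ₀ = (-3.5581·0.419771 − 0.353982·-5.0) / 0.065789 = 0.276323/0.065789 ≈ 4.2.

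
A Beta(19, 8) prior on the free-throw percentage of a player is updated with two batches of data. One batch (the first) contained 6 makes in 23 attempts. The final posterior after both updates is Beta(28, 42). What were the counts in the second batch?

Sequential conjugate updates are equivalent to a single update on the pooled data, so total successes = posterior α − prior α and total failures = posterior β − prior β.
Total across both batches: 28−19=9 makes, 42−8=34 misses.
Subtract the first batch: 9−6=3 makes and 34−17=17 misses.

3 makes and 17 misses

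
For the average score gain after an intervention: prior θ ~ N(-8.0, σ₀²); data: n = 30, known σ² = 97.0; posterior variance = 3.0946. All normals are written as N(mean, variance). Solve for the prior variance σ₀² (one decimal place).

For the Normal–Normal model with known σ², precisions add: τ_n = τ₀ + n/σ².
So 1/σ₀² = 1/3.0946 − 30/97.0 = 0.323144 − 0.309278 = 0.013866.
Hence σ₀² = 1/0.013866 ≈ 72.1.

σ₀² = 72.1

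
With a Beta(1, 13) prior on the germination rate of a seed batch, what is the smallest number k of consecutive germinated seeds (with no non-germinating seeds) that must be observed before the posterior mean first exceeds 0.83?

After k germinated seeds and 0 non-germinating seeds the posterior is Beta(1+k, 13), with mean (1+k)/(1+13+k).
Set (1+k)/(14+k) > 0.83 and solve: k > (0.83·14 − 1)/(1 − 0.83) = 62.471.
The smallest integer exceeding 62.471 is 63.

k = 63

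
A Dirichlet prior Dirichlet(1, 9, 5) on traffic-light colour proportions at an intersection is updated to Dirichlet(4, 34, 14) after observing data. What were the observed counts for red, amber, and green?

counts (3, 25, 9)

For a Dirichlet(α) prior with multinomial counts c, the posterior is Dirichlet(α + c) componentwise.
Counts are posterior − prior componentwise: 4−1=3, 34−9=25, 14−5=9.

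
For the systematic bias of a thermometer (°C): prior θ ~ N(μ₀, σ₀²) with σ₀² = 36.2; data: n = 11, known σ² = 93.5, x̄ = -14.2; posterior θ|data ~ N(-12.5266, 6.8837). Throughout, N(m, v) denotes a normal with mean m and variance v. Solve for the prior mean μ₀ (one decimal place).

μ₀ = -5.4

The posterior mean is a precision-weighted average: μ_n = (τ₀μ₀ + τ_data·x̄)/(τ₀+τ_data), with τ₀=1/σ₀² and τ_data=n/σ².
Here τ₀ = 1/36.2 = 0.027624 and τ_data = 11/93.5 = 0.117647, so τ_n = 0.145271.
Rearranging for μ₀: μ₀ = (μ_n·τ_n − τ_data·x̄)/τ₀ = (-12.5266·0.145271 − 0.117647·-14.2) / 0.027624 = -0.149164/0.027624 ≈ -5.4.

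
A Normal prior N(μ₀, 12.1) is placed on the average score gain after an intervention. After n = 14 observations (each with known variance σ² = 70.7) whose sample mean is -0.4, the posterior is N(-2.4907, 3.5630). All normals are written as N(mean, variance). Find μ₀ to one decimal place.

With known observation variance, the Normal–Normal posterior has precision τ_n = τ₀ + n/σ² and mean μ_n = (τ₀μ₀ + (n/σ²)x̄)/τ_n.
Here τ₀ = 1/12.1 = 0.082645 and τ_data = 14/70.7 = 0.198020, so τ_n = 0.280665.
Rearranging for μ₀: μ₀ = (μ_n·τ_n − τ_data·x̄)/τ₀ = (-2.4907·0.280665 − 0.198020·-0.4) / 0.082645 = -0.619844/0.082645 ≈ -7.5.

μ₀ = -7.5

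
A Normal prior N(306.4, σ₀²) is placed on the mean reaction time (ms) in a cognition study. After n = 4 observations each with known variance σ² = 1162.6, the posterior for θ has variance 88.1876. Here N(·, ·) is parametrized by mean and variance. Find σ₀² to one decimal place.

σ₀² = 126.6

Posterior precision equals prior precision plus data precision: 1/σ_n² = 1/σ₀² + n/σ².
So 1/σ₀² = 1/88.1876 − 4/1162.6 = 0.011339 − 0.003441 = 0.007898.
Hence σ₀² = 1/0.007898 ≈ 126.6.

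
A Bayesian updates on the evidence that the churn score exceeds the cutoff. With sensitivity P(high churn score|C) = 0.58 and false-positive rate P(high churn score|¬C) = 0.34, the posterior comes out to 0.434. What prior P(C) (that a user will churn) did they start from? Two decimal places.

P(C) = 0.31

Bayes' rule in odds form gives O(C|E) = O(C)·[P(E|C)/P(E|¬C)], hence O(C) = O(C|E)/LR.
Posterior odds = 0.434/(1−0.434) = 0.7668. LR = 0.58/0.34 = 1.7059.
Prior odds = 0.7668/1.7059 = 0.4495, so P(C) = 0.4495/(1+0.4495) ≈ 0.31.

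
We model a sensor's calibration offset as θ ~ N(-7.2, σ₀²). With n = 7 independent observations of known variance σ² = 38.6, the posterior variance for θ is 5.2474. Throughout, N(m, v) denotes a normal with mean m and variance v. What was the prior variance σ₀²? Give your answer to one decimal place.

σ₀² = 108.4

Posterior precision equals prior precision plus data precision: 1/σ_n² = 1/σ₀² + n/σ².
So 1/σ₀² = 1/5.2474 − 7/38.6 = 0.190571 − 0.181347 = 0.009224.
Hence σ₀² = 1/0.009224 ≈ 108.4.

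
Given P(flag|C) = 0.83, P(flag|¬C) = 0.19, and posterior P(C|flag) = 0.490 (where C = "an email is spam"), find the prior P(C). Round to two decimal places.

P(C) = 0.18

In odds form, posterior odds = prior odds × likelihood ratio, so prior odds = posterior odds ÷ LR.
Posterior odds = 0.490/(1−0.490) = 0.9608. LR = 0.83/0.19 = 4.3684.
Prior odds = 0.9608/4.3684 = 0.2199, so P(C) = 0.2199/(1+0.2199) ≈ 0.18.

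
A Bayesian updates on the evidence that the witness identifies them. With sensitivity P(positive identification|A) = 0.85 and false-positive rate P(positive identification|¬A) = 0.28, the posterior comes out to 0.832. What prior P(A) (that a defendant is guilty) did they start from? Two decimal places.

In odds form, posterior odds = prior odds × likelihood ratio, so prior odds = posterior odds ÷ LR.
Posterior odds = 0.832/(1−0.832) = 4.9524. LR = 0.85/0.28 = 3.0357.
Prior odds = 4.9524/3.0357 = 1.6314, so P(A) = 1.6314/(1+1.6314) ≈ 0.62.

P(A) = 0.62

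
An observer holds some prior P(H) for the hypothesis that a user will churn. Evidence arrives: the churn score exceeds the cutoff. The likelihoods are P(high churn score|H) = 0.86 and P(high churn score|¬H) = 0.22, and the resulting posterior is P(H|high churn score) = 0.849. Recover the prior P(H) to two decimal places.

P(H) = 0.59

Bayes' rule in odds form gives O(H|E) = O(H)·[P(E|H)/P(E|¬H)], hence O(H) = O(H|E)/LR.
Posterior odds = 0.849/(1−0.849) = 5.6225. LR = 0.86/0.22 = 3.9091.
Prior odds = 5.6225/3.9091 = 1.4383, so P(H) = 1.4383/(1+1.4383) ≈ 0.59.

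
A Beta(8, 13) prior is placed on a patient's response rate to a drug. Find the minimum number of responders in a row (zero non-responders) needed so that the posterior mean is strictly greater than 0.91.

After k responders and 0 non-responders the posterior is Beta(8+k, 13), with mean (8+k)/(8+13+k).
Set (8+k)/(21+k) > 0.91 and solve: k > (0.91·21 − 8)/(1 − 0.91) = 123.444.
The smallest integer exceeding 123.444 is 124.

k = 124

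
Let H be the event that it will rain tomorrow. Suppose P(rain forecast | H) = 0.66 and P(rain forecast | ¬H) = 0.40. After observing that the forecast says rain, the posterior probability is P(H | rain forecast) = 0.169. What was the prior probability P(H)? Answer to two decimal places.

P(H) = 0.11

In odds form, posterior odds = prior odds × likelihood ratio, so prior odds = posterior odds ÷ LR.
Posterior odds = 0.169/(1−0.169) = 0.2034. LR = 0.66/0.40 = 1.6500.
Prior odds = 0.2034/1.6500 = 0.1233, so P(H) = 0.1233/(1+0.1233) ≈ 0.11.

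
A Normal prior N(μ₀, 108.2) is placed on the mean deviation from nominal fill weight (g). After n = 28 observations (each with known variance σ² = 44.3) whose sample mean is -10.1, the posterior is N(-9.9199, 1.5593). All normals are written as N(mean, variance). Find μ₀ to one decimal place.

With known observation variance, the Normal–Normal posterior has precision τ_n = τ₀ + n/σ² and mean μ_n = (τ₀μ₀ + (n/σ²)x̄)/τ_n.
Here τ₀ = 1/108.2 = 0.009242 and τ_data = 28/44.3 = 0.632054, so τ_n = 0.641296.
Rearranging for μ₀: μ₀ = (μ_n·τ_n − τ_data·x̄)/τ₀ = (-9.9199·0.641296 − 0.632054·-10.1) / 0.009242 = 0.022153/0.009242 ≈ 2.4.

μ₀ = 2.4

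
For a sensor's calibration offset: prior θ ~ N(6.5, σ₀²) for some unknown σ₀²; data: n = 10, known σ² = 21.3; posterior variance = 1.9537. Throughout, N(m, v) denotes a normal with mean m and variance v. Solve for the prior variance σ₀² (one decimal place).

σ₀² = 23.6

For the Normal–Normal model with known σ², precisions add: τ_n = τ₀ + n/σ².
So 1/σ₀² = 1/1.9537 − 10/21.3 = 0.511849 − 0.469484 = 0.042365.
Hence σ₀² = 1/0.042365 ≈ 23.6.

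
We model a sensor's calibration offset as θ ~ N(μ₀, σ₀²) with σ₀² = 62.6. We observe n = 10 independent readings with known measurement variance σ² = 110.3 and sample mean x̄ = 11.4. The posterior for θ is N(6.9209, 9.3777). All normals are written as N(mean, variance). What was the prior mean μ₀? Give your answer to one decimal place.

μ₀ = -18.5

With known observation variance, the Normal–Normal posterior has precision τ_n = τ₀ + n/σ² and mean μ_n = (τ₀μ₀ + (n/σ²)x̄)/τ_n.
Here τ₀ = 1/62.6 = 0.015974 and τ_data = 10/110.3 = 0.090662, so τ_n = 0.106636.
Rearranging for μ₀: μ₀ = (μ_n·τ_n − τ_data·x̄)/τ₀ = (6.9209·0.106636 − 0.090662·11.4) / 0.015974 = -0.295530/0.015974 ≈ -18.5.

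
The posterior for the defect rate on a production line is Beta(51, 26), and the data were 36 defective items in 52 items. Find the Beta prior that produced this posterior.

Under Beta–binomial conjugacy the posterior parameters are (a+s, b+f).
So a = 51 − 36 = 15 and b = 26 − 16 = 10.

Beta(15, 10)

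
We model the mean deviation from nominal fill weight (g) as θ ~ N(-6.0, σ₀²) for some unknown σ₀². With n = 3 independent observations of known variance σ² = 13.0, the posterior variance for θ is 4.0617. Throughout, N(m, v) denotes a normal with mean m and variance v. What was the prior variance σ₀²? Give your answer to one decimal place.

For the Normal–Normal model with known σ², precisions add: τ_n = τ₀ + n/σ².
So 1/σ₀² = 1/4.0617 − 3/13.0 = 0.246202 − 0.230769 = 0.015433.
Hence σ₀² = 1/0.015433 ≈ 64.8.

σ₀² = 64.8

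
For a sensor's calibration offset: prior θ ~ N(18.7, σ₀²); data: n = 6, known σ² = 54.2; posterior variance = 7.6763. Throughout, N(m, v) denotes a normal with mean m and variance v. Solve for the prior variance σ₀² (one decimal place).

Posterior precision equals prior precision plus data precision: 1/σ_n² = 1/σ₀² + n/σ².
So 1/σ₀² = 1/7.6763 − 6/54.2 = 0.130271 − 0.110701 = 0.019570.
Hence σ₀² = 1/0.019570 ≈ 51.1.

σ₀² = 51.1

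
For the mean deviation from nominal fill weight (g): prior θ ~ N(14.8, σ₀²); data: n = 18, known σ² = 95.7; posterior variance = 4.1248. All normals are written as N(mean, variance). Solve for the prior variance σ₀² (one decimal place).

Posterior precision equals prior precision plus data precision: 1/σ_n² = 1/σ₀² + n/σ².
So 1/σ₀² = 1/4.1248 − 18/95.7 = 0.242436 − 0.188088 = 0.054348.
Hence σ₀² = 1/0.054348 ≈ 18.4.

σ₀² = 18.4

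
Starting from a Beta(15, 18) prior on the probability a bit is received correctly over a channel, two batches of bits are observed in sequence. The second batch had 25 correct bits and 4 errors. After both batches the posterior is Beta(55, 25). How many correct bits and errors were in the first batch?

Sequential conjugate updates are equivalent to a single update on the pooled data, so total successes = posterior α − prior α and total failures = posterior β − prior β.
Total across both batches: 55−15=40 correct bits, 25−18=7 errors.
Subtract the second batch: 40−25=15 correct bits and 7−4=3 errors.

15 correct bits and 3 errors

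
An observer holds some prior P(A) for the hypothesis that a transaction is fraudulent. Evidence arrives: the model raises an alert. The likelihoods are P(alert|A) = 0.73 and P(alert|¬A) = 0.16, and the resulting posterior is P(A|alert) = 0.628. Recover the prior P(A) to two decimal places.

P(A) = 0.27

Bayes' rule in odds form gives O(A|E) = O(A)·[P(E|A)/P(E|¬A)], hence O(A) = O(A|E)/LR.
Posterior odds = 0.628/(1−0.628) = 1.6882. LR = 0.73/0.16 = 4.5625.
Prior odds = 1.6882/4.5625 = 0.3700, so P(A) = 0.3700/(1+0.3700) ≈ 0.27.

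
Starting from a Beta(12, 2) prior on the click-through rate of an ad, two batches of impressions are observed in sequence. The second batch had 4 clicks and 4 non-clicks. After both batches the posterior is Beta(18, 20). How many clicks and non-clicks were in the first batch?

Because Beta–binomial updating is additive in the counts, the combined data contributed (α_post−α_prior, β_post−β_prior) successes and failures.
Total across both batches: 18−12=6 clicks, 20−2=18 non-clicks.
Subtract the second batch: 6−4=2 clicks and 18−4=14 non-clicks.

2 clicks and 14 non-clicks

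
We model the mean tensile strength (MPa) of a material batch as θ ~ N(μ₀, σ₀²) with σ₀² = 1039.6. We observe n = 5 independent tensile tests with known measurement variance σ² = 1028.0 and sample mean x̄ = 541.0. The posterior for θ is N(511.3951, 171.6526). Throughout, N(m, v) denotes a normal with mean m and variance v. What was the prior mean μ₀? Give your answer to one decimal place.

The posterior mean is a precision-weighted average: μ_n = (τ₀μ₀ + τ_data·x̄)/(τ₀+τ_data), with τ₀=1/σ₀² and τ_data=n/σ².
Here τ₀ = 1/1039.6 = 0.000962 and τ_data = 5/1028.0 = 0.004864, so τ_n = 0.005826.
Rearranging for μ₀: μ₀ = (μ_n·τ_n − τ_data·x̄)/τ₀ = (511.3951·0.005826 − 0.004864·541.0) / 0.000962 = 0.347964/0.000962 ≈ 361.7.

μ₀ = 361.7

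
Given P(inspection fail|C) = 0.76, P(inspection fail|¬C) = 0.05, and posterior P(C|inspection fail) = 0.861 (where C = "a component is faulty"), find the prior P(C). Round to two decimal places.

P(C) = 0.29

In odds form, posterior odds = prior odds × likelihood ratio, so prior odds = posterior odds ÷ LR.
Posterior odds = 0.861/(1−0.861) = 6.1942. LR = 0.76/0.05 = 15.2000.
Prior odds = 6.1942/15.2000 = 0.4075, so P(C) = 0.4075/(1+0.4075) ≈ 0.29.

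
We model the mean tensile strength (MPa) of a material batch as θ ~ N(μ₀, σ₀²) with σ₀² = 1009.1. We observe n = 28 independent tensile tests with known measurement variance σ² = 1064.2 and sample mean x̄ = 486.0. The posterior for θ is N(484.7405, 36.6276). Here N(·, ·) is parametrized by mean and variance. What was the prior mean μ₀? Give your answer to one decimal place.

μ₀ = 451.3

With known observation variance, the Normal–Normal posterior has precision τ_n = τ₀ + n/σ² and mean μ_n = (τ₀μ₀ + (n/σ²)x̄)/τ_n.
Here τ₀ = 1/1009.1 = 0.000991 and τ_data = 28/1064.2 = 0.026311, so τ_n = 0.027302.
Rearranging for μ₀: μ₀ = (μ_n·τ_n − τ_data·x̄)/τ₀ = (484.7405·0.027302 − 0.026311·486.0) / 0.000991 = 0.447239/0.000991 ≈ 451.3.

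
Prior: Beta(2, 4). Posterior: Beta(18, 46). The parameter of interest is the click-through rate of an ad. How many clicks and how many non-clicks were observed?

Beta is conjugate to the binomial likelihood: posterior = Beta(α+s, β+f).
So s = 18 − 2 = 16 and f = 46 − 4 = 42.

16 clicks and 42 non-clicks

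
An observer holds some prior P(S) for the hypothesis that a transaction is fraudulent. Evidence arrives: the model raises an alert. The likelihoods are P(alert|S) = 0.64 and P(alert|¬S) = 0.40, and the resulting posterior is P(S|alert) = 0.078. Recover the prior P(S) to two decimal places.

In odds form, posterior odds = prior odds × likelihood ratio, so prior odds = posterior odds ÷ LR.
Posterior odds = 0.078/(1−0.078) = 0.0846. LR = 0.64/0.40 = 1.6000.
Prior odds = 0.0846/1.6000 = 0.0529, so P(S) = 0.0529/(1+0.0529) ≈ 0.05.

P(S) = 0.05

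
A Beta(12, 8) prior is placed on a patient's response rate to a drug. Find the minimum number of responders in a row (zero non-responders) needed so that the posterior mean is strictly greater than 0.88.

After k responders and 0 non-responders the posterior is Beta(12+k, 8), with mean (12+k)/(12+8+k).
Set (12+k)/(20+k) > 0.88 and solve: k > (0.88·20 − 12)/(1 − 0.88) = 46.667.
The smallest integer exceeding 46.667 is 47.

k = 47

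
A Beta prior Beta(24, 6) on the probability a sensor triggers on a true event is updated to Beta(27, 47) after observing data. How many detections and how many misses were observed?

A Beta(a, b) prior with s successes and f failures in binomial data gives a Beta(a+s, b+f) posterior.
Match parameters: s=27−24=3, f=47−6=41.

3 detections and 41 misses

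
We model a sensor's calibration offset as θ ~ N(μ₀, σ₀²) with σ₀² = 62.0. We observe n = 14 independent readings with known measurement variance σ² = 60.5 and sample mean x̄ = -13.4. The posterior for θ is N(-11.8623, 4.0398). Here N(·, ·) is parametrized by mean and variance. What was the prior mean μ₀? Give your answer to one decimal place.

With known observation variance, the Normal–Normal posterior has precision τ_n = τ₀ + n/σ² and mean μ_n = (τ₀μ₀ + (n/σ²)x̄)/τ_n.
Here τ₀ = 1/62.0 = 0.016129 and τ_data = 14/60.5 = 0.231405, so τ_n = 0.247534.
Rearranging for μ₀: μ₀ = (μ_n·τ_n − τ_data·x̄)/τ₀ = (-11.8623·0.247534 − 0.231405·-13.4) / 0.016129 = 0.164504/0.016129 ≈ 10.2.

μ₀ = 10.2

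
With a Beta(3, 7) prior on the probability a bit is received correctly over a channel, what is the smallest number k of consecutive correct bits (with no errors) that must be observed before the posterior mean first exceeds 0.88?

k = 49

After k correct bits and 0 errors the posterior is Beta(3+k, 7), with mean (3+k)/(3+7+k).
Set (3+k)/(10+k) > 0.88 and solve: k > (0.88·10 − 3)/(1 − 0.88) = 48.333.
The smallest integer exceeding 48.333 is 49, and checking k=49: (52)/(59) = 0.8814 > 0.88.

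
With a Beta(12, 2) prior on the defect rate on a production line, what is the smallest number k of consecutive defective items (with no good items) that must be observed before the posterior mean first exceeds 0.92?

After k defective items and 0 good items the posterior is Beta(12+k, 2), with mean (12+k)/(12+2+k).
Set (12+k)/(14+k) > 0.92 and solve: k > (0.92·14 − 12)/(1 − 0.92) = 11.000.
The smallest integer exceeding 11.000 is 12.

k = 12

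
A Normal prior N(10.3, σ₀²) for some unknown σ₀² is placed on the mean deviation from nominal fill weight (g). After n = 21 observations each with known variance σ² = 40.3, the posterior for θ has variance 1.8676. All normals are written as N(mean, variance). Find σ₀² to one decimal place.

σ₀² = 69.7

For the Normal–Normal model with known σ², precisions add: τ_n = τ₀ + n/σ².
So 1/σ₀² = 1/1.8676 − 21/40.3 = 0.535447 − 0.521092 = 0.014355.
Hence σ₀² = 1/0.014355 ≈ 69.7.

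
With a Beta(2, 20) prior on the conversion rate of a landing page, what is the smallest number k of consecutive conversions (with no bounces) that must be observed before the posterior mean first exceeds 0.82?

After k conversions and 0 bounces the posterior is Beta(2+k, 20), with mean (2+k)/(2+20+k).
Set (2+k)/(22+k) > 0.82 and solve: k > (0.82·22 − 2)/(1 − 0.82) = 89.111.
The smallest integer exceeding 89.111 is 90, and checking k=90: (92)/(112) = 0.8214 > 0.82.

k = 90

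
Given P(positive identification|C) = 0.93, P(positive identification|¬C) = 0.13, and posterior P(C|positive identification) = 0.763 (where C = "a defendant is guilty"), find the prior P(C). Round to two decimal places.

In odds form, posterior odds = prior odds × likelihood ratio, so prior odds = posterior odds ÷ LR.
Posterior odds = 0.763/(1−0.763) = 3.2194. LR = 0.93/0.13 = 7.1538.
Prior odds = 3.2194/7.1538 = 0.4500, so P(C) = 0.4500/(1+0.4500) ≈ 0.31.

P(C) = 0.31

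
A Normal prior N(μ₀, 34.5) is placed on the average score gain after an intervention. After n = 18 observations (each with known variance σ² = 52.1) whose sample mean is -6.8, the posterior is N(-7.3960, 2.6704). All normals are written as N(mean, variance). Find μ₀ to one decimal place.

The posterior mean is a precision-weighted average: μ_n = (τ₀μ₀ + τ_data·x̄)/(τ₀+τ_data), with τ₀=1/σ₀² and τ_data=n/σ².
Here τ₀ = 1/34.5 = 0.028986 and τ_data = 18/52.1 = 0.345489, so τ_n = 0.374475.
Rearranging for μ₀: μ₀ = (μ_n·τ_n − τ_data·x̄)/τ₀ = (-7.3960·0.374475 − 0.345489·-6.8) / 0.028986 = -0.420292/0.028986 ≈ -14.5.

μ₀ = -14.5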